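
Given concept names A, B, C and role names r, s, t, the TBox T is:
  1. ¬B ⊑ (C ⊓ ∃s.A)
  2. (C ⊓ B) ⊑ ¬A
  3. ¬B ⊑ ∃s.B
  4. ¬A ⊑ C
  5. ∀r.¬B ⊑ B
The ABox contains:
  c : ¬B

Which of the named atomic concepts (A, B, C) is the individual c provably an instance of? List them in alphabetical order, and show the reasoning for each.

{C}

1. c : A?  L(c) = {¬B} ∪ {¬A}
   apply at c: ¬B⊑(C ⊓ ∃s.A); ¬B⊑∃s.B; ¬A⊑C
   open: L(c) ⊇ {C, ¬A, ¬B, ∃r.B, ∃s.A, …} (+ ∃-successors) — c ∉ A possible
2. c : B?  L(c) = {¬B} ∪ {¬B}
   apply at c: ¬B⊑(C ⊓ ∃s.A); ¬B⊑∃s.B
   open: L(c) ⊇ {A, C, ¬B, ∃r.B, ∃s.A, …} (+ ∃-successors) — c ∉ B possible
3. c : C?  L(c) = {¬B} ∪ {¬C}
   clash {C, ¬C} at c — c ∈ C
4. Entailed for c: {C}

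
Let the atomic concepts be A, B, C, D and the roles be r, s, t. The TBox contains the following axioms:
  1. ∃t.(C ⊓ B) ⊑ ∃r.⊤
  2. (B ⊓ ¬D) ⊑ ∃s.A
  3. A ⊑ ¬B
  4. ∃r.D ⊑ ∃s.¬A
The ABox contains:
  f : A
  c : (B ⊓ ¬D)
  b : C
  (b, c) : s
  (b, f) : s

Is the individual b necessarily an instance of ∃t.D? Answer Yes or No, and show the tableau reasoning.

No

1. b : ∃t.D?  L(b) = {C} ∪ {∀t.¬D}
   open: L(b) ⊇ {C, ¬A, ¬B, ∀r.¬D, ∀t.(¬C ⊔ ¬B), …} — b ∉ ∃t.D possible
2. Hence b : ∃t.D: not entailed.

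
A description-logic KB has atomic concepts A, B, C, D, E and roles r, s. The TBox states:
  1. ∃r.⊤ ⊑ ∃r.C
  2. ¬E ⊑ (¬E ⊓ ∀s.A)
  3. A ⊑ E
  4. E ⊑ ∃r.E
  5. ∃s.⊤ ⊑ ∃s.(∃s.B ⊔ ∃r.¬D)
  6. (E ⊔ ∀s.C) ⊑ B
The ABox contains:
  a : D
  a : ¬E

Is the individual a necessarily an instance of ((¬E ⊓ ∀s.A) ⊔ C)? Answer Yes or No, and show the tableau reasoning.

Yes

1. a : ((¬E ⊓ ∀s.A) ⊔ C)?  L(a) = {D, ¬E} ∪ {((E ⊔ ∃s.¬A) ⊓ ¬C)}
   clash {E, ¬E} at a — a ∈ ((¬E ⊓ ∀s.A) ⊔ C)
2. Hence a : ((¬E ⊓ ∀s.A) ⊔ C): entailed.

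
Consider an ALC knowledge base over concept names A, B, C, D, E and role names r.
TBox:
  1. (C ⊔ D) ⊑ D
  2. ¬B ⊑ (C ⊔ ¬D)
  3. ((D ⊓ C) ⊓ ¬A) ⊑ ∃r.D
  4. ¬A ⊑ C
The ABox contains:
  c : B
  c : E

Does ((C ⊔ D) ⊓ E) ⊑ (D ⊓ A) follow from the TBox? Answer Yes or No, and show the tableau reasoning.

No

1. ((C ⊔ D) ⊓ E) ⊑ (D ⊓ A)  ⇔  (((C ⊔ D) ⊓ E) ⊓ (¬D ⊔ ¬A)) unsat w.r.t. T
   apply at x₀: (C ⊔ D)⊑D
   open: L(x₀) ⊇ {B, C, D, E, ¬A, …} (+ ∃-successors)
2. Hence ((C ⊔ D) ⊓ E) ⊑ (D ⊓ A): not entailed.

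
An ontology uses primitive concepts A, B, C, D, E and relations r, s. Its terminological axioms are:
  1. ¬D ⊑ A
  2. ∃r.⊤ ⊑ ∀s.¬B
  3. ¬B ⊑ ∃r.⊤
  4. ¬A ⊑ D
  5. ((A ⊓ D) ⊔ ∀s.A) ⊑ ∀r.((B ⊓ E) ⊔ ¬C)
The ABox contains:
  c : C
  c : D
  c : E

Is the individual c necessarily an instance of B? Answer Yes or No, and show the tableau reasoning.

No

1. c : B?  L(c) = {C, D, E} ∪ {¬B}
   apply at c: ¬B⊑∃r.⊤
   open: L(c) ⊇ {C, D, E, ¬A, ¬B, …} (+ ∃-successors) — c ∉ B possible
2. Hence c : B: not entailed.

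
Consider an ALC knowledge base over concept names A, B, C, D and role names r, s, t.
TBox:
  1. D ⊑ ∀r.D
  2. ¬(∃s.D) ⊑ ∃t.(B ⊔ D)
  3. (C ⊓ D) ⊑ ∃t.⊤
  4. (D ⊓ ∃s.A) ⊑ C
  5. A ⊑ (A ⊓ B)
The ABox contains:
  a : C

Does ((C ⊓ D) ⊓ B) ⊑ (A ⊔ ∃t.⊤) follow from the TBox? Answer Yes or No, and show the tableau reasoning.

1. ((C ⊓ D) ⊓ B) ⊑ (A ⊔ ∃t.⊤)  ⇔  (((C ⊓ D) ⊓ B) ⊓ (¬A ⊓ ∀t.⊥)) unsat w.r.t. T
   all branches close; clash ⊥ at an ∃-successor
2. Hence ((C ⊓ D) ⊓ B) ⊑ (A ⊔ ∃t.⊤): entailed.

Yes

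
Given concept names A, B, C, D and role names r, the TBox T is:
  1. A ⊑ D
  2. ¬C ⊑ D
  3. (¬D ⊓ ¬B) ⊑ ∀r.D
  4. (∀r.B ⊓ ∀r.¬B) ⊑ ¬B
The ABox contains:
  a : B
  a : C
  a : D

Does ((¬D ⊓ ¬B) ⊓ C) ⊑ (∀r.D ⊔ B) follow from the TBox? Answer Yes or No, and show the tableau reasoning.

Yes

1. ((¬D ⊓ ¬B) ⊓ C) ⊑ (∀r.D ⊔ B)  ⇔  (((¬D ⊓ ¬B) ⊓ C) ⊓ (∃r.¬D ⊓ ¬B)) unsat w.r.t. T
   all branches close; clash {D, ¬D} at x₀
2. Hence ((¬D ⊓ ¬B) ⊓ C) ⊑ (∀r.D ⊔ B): entailed.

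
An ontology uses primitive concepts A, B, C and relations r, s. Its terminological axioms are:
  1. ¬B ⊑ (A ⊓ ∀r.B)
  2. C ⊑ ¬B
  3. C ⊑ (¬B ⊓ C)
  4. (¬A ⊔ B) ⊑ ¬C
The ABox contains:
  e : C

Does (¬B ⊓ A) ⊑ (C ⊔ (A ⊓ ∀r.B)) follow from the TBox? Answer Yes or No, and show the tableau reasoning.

1. (¬B ⊓ A) ⊑ (C ⊔ (A ⊓ ∀r.B))  ⇔  ((¬B ⊓ A) ⊓ (¬C ⊓ (¬A ⊔ ∃r.¬B))) unsat w.r.t. T
   all branches close; clash {B, ¬B} at an ∃-successor
2. Hence (¬B ⊓ A) ⊑ (C ⊔ (A ⊓ ∀r.B)): entailed.

Yes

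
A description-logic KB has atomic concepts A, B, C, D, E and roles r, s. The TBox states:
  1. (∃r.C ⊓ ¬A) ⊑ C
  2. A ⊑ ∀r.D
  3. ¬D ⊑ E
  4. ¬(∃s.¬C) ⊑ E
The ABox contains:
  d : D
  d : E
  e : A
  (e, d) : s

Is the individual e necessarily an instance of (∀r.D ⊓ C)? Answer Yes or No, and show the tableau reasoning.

No

1. e : (∀r.D ⊓ C)?  L(e) = {A} ∪ {(∃r.¬D ⊔ ¬C)}
   apply at e: A⊑∀r.D
   open: L(e) ⊇ {A, D, ¬C, ∀r.D, ∃s.¬C} (+ ∃-successors) — e ∉ (∀r.D ⊓ C) possible
2. Hence e : (∀r.D ⊓ C): not entailed.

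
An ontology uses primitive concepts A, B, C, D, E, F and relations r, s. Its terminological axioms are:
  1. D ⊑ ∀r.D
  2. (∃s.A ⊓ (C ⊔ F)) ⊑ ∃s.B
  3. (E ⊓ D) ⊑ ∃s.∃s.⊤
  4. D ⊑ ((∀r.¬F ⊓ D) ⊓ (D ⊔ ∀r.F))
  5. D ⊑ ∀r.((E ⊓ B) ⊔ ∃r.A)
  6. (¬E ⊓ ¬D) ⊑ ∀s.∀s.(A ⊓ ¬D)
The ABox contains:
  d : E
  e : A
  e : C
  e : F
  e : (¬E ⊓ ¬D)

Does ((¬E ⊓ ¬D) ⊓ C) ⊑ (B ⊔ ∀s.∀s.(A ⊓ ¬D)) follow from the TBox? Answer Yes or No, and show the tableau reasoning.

1. ((¬E ⊓ ¬D) ⊓ C) ⊑ (B ⊔ ∀s.∀s.(A ⊓ ¬D))  ⇔  (((¬E ⊓ ¬D) ⊓ C) ⊓ (¬B ⊓ ∃s.∃s.(¬A ⊔ D))) unsat w.r.t. T
   all branches close; clash {D, ¬D} at an ∃-successor
2. Hence ((¬E ⊓ ¬D) ⊓ C) ⊑ (B ⊔ ∀s.∀s.(A ⊓ ¬D)): entailed.

Yes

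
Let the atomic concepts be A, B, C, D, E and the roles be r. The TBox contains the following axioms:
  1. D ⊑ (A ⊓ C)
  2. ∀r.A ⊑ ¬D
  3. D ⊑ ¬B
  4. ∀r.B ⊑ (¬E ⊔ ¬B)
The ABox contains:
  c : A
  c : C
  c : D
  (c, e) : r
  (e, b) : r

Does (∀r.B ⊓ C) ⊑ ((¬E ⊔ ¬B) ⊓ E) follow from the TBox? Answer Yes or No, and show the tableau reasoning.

1. (∀r.B ⊓ C) ⊑ ((¬E ⊔ ¬B) ⊓ E)  ⇔  ((∀r.B ⊓ C) ⊓ ((E ⊓ B) ⊔ ¬E)) unsat w.r.t. T
   apply at x₀: ∀r.B⊑(¬E ⊔ ¬B)
   open: L(x₀) ⊇ {C, ¬D, ¬E, ∀r.B}
2. Hence (∀r.B ⊓ C) ⊑ ((¬E ⊔ ¬B) ⊓ E): not entailed.

No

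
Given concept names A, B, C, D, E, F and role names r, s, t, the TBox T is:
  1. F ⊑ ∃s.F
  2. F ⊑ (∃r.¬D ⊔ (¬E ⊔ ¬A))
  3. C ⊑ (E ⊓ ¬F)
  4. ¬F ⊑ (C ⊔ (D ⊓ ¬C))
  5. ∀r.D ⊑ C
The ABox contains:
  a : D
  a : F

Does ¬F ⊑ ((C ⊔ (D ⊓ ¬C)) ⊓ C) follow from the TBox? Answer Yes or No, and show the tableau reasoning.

No

1. ¬F ⊑ ((C ⊔ (D ⊓ ¬C)) ⊓ C)  ⇔  (¬F ⊓ ((¬C ⊓ (¬D ⊔ C)) ⊔ ¬C)) unsat w.r.t. T
   apply at x₀: ¬F⊑(C ⊔ (D ⊓ ¬C))
   open: L(x₀) ⊇ {D, ¬C, ¬F, ∃r.¬D} (+ ∃-successors)
2. Hence ¬F ⊑ ((C ⊔ (D ⊓ ¬C)) ⊓ C): not entailed.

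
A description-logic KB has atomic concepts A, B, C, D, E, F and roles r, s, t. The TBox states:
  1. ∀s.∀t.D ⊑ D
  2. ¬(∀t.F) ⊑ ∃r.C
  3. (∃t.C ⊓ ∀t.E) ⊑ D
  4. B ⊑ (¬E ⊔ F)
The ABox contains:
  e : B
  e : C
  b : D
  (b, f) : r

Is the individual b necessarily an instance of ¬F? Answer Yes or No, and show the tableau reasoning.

1. b : ¬F?  L(b) = {D} ∪ {F}
   open: L(b) ⊇ {D, F, ¬B, ∀t.F} — b ∉ ¬F possible
2. Hence b : ¬F: not entailed.

No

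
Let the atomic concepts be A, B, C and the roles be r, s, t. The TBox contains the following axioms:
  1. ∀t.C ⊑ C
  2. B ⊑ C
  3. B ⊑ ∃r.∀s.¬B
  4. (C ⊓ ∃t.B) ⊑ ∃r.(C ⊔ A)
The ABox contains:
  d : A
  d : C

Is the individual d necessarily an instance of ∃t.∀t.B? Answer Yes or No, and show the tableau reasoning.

1. d : ∃t.∀t.B?  L(d) = {A, C} ∪ {∀t.∃t.¬B}
   open: L(d) ⊇ {A, C, ¬B, ∀t.¬B, ∀t.∃t.¬B} — d ∉ ∃t.∀t.B possible
2. Hence d : ∃t.∀t.B: not entailed.

No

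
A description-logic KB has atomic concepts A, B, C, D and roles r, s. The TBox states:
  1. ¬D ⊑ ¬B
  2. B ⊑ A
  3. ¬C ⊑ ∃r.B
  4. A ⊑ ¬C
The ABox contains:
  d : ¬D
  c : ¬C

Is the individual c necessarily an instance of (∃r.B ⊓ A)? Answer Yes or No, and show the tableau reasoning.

1. c : (∃r.B ⊓ A)?  L(c) = {¬C} ∪ {(∀r.¬B ⊔ ¬A)}
   apply at c: ¬C⊑∃r.B
   open: L(c) ⊇ {D, ¬A, ¬B, ¬C, ∃r.B} (+ ∃-successors) — c ∉ (∃r.B ⊓ A) possible
2. Hence c : (∃r.B ⊓ A): not entailed.

No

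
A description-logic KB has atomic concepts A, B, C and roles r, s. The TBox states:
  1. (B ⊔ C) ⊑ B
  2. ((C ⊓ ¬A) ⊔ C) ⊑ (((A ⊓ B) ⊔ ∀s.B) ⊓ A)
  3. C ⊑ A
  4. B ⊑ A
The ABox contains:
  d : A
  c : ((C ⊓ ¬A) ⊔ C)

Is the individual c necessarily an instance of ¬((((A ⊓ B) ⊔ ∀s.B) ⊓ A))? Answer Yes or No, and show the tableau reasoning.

No

1. c : ¬((((A ⊓ B) ⊔ ∀s.B) ⊓ A))?  L(c) = {((C ⊓ ¬A) ⊔ C)} ∪ {(((A ⊓ B) ⊔ ∀s.B) ⊓ A)}
   open: L(c) ⊇ {A, B, C} — c ∉ ¬((((A ⊓ B) ⊔ ∀s.B) ⊓ A)) possible
2. Hence c : ¬((((A ⊓ B) ⊔ ∀s.B) ⊓ A)): not entailed.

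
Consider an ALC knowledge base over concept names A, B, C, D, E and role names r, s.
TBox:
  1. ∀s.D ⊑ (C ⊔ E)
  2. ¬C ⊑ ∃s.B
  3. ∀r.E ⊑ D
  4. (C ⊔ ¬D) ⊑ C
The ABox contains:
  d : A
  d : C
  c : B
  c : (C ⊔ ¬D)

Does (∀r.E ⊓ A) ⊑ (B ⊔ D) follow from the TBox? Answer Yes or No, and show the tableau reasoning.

1. (∀r.E ⊓ A) ⊑ (B ⊔ D)  ⇔  ((∀r.E ⊓ A) ⊓ (¬B ⊓ ¬D)) unsat w.r.t. T
   all branches close; clash {D, ¬D} at x₀
2. Hence (∀r.E ⊓ A) ⊑ (B ⊔ D): entailed.

Yes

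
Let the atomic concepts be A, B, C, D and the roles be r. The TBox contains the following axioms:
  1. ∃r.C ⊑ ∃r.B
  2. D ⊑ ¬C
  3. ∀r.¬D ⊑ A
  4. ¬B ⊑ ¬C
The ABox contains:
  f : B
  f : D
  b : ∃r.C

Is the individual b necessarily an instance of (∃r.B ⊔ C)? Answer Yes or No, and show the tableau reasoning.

Yes

1. b : (∃r.B ⊔ C)?  L(b) = {∃r.C} ∪ {(∀r.¬B ⊓ ¬C)}
   clash {B, ¬B} at an ∃-successor — b ∈ (∃r.B ⊔ C)
2. Hence b : (∃r.B ⊔ C): entailed.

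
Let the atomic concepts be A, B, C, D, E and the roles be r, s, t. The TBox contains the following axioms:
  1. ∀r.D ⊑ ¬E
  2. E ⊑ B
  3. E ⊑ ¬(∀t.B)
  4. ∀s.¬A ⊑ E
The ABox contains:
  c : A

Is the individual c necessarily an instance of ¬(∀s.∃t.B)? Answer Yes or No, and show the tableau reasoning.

1. c : ¬(∀s.∃t.B)?  L(c) = {A} ∪ {∀s.∃t.B}
   open: L(c) ⊇ {A, ¬E, ∀s.∃t.B, ∃s.A} (+ ∃-successors) — c ∉ ¬(∀s.∃t.B) possible
2. Hence c : ¬(∀s.∃t.B): not entailed.

No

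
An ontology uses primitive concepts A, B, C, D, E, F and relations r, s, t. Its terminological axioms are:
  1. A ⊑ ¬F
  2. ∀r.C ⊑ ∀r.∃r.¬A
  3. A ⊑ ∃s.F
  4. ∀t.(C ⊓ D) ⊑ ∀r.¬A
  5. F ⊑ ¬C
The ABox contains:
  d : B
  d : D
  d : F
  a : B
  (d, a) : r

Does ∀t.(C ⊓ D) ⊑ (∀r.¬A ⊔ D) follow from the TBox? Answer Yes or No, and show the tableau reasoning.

1. ∀t.(C ⊓ D) ⊑ (∀r.¬A ⊔ D)  ⇔  (∀t.(C ⊓ D) ⊓ (∃r.A ⊓ ¬D)) unsat w.r.t. T
   all branches close; clash {A, ¬A} at an ∃-successor
2. Hence ∀t.(C ⊓ D) ⊑ (∀r.¬A ⊔ D): entailed.

Yes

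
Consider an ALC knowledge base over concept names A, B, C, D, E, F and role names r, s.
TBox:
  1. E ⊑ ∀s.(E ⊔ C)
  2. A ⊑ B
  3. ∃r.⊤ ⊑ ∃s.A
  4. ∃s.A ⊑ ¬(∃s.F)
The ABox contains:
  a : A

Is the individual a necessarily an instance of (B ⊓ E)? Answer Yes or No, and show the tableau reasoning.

1. a : (B ⊓ E)?  L(a) = {A} ∪ {(¬B ⊔ ¬E)}
   apply at a: A⊑B
   open: L(a) ⊇ {A, B, ¬E, ∀r.⊥, ∀s.¬A} — a ∉ (B ⊓ E) possible
2. Hence a : (B ⊓ E): not entailed.

No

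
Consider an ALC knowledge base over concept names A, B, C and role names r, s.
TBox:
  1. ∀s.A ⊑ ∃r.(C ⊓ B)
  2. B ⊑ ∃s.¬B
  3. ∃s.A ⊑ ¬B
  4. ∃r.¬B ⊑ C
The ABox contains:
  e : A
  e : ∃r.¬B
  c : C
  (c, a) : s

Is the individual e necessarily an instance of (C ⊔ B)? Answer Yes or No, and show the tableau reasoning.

Yes

1. e : (C ⊔ B)?  L(e) = {A, ∃r.¬B} ∪ {(¬C ⊓ ¬B)}
   clash {C, ¬C} at e — e ∈ (C ⊔ B)
2. Hence e : (C ⊔ B): entailed.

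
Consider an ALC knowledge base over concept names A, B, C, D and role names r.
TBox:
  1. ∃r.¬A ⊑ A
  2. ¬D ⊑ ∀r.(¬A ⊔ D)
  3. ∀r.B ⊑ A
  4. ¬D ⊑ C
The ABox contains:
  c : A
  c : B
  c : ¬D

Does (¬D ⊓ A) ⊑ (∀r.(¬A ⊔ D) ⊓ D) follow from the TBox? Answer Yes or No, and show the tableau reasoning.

1. (¬D ⊓ A) ⊑ (∀r.(¬A ⊔ D) ⊓ D)  ⇔  ((¬D ⊓ A) ⊓ (∃r.(A ⊓ ¬D) ⊔ ¬D)) unsat w.r.t. T
   apply at x₀: ¬D⊑∀r.(¬A ⊔ D); ¬D⊑C
   open: L(x₀) ⊇ {A, C, ¬D, ∀r.(¬A ⊔ D)}
2. Hence (¬D ⊓ A) ⊑ (∀r.(¬A ⊔ D) ⊓ D): not entailed.

No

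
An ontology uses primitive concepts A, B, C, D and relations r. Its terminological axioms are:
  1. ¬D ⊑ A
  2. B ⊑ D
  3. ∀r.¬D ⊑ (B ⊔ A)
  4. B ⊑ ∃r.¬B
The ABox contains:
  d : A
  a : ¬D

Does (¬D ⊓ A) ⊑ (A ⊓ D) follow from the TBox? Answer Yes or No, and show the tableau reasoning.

No

1. (¬D ⊓ A) ⊑ (A ⊓ D)  ⇔  ((¬D ⊓ A) ⊓ (¬A ⊔ ¬D)) unsat w.r.t. T
   open: L(x₀) ⊇ {A, ¬B, ¬D, ∃r.D} (+ ∃-successors)
2. Hence (¬D ⊓ A) ⊑ (A ⊓ D): not entailed.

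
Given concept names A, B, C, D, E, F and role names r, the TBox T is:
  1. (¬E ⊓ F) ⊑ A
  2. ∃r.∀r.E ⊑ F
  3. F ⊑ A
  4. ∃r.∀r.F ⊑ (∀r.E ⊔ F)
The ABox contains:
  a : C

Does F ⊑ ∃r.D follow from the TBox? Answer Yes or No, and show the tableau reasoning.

No

1. F ⊑ ∃r.D  ⇔  (F ⊓ ∀r.¬D) unsat w.r.t. T
   apply at x₀: F⊑A
   open: L(x₀) ⊇ {A, F, ∀r.¬D, ∀r.∃r.¬F}
2. Hence F ⊑ ∃r.D: not entailed.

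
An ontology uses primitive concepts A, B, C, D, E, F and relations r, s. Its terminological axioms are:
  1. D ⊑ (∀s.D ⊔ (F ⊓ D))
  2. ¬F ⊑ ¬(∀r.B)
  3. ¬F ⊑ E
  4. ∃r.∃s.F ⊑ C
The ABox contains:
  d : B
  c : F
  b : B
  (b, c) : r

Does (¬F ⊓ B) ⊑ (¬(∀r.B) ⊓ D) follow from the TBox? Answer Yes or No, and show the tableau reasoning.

1. (¬F ⊓ B) ⊑ (¬(∀r.B) ⊓ D)  ⇔  ((¬F ⊓ B) ⊓ (∀r.B ⊔ ¬D)) unsat w.r.t. T
   apply at x₀: ¬F⊑¬(∀r.B); ¬F⊑E
   open: L(x₀) ⊇ {B, E, ¬D, ¬F, ∀r.∀s.¬F, …} (+ ∃-successors)
2. Hence (¬F ⊓ B) ⊑ (¬(∀r.B) ⊓ D): not entailed.

No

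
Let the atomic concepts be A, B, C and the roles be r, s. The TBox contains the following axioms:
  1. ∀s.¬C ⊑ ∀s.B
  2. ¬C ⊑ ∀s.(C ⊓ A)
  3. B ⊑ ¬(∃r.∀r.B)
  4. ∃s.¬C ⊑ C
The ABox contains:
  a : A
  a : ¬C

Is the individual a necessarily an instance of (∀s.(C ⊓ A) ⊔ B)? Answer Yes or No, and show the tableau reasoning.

1. a : (∀s.(C ⊓ A) ⊔ B)?  L(a) = {A, ¬C} ∪ {(∃s.(¬C ⊔ ¬A) ⊓ ¬B)}
   clash {C, ¬C} at a — a ∈ (∀s.(C ⊓ A) ⊔ B)
2. Hence a : (∀s.(C ⊓ A) ⊔ B): entailed.

Yes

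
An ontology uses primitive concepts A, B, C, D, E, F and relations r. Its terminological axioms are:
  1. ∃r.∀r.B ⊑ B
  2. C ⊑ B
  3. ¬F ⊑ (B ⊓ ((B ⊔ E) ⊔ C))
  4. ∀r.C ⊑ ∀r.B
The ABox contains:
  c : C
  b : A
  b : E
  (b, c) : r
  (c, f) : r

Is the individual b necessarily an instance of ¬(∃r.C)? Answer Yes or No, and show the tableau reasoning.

No

1. b : ¬(∃r.C)?  L(b) = {A, E} ∪ {∃r.C}
   open: L(b) ⊇ {A, E, F, ¬C, ∀r.∃r.¬B, …} (+ ∃-successors) — b ∉ ¬(∃r.C) possible
2. Hence b : ¬(∃r.C): not entailed.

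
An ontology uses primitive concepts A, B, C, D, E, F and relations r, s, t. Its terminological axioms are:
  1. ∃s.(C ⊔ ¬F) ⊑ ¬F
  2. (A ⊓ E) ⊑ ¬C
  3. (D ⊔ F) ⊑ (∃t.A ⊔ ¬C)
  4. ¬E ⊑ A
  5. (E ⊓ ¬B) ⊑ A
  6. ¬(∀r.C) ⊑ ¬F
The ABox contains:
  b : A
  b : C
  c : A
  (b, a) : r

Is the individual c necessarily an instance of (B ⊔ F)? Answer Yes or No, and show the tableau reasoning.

1. c : (B ⊔ F)?  L(c) = {A} ∪ {(¬B ⊓ ¬F)}
   open: L(c) ⊇ {A, ¬B, ¬D, ¬E, ¬F} — c ∉ (B ⊔ F) possible
2. Hence c : (B ⊔ F): not entailed.

No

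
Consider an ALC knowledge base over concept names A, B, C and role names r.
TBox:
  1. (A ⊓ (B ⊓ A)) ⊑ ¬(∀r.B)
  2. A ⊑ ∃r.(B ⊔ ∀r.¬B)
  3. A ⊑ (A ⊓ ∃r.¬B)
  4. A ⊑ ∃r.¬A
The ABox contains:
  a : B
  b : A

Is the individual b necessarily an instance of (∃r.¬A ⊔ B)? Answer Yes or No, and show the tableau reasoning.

1. b : (∃r.¬A ⊔ B)?  L(b) = {A} ∪ {(∀r.A ⊓ ¬B)}
   clash {A, ¬A} at an ∃-successor — b ∈ (∃r.¬A ⊔ B)
2. Hence b : (∃r.¬A ⊔ B): entailed.

Yes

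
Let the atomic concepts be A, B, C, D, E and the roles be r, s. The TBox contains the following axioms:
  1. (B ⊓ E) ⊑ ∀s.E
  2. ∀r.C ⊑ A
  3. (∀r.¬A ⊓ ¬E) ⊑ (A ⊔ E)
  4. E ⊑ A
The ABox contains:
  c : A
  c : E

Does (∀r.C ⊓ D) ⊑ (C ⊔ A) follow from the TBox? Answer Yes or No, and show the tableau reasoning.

Yes

1. (∀r.C ⊓ D) ⊑ (C ⊔ A)  ⇔  ((∀r.C ⊓ D) ⊓ (¬C ⊓ ¬A)) unsat w.r.t. T
   all branches close; clash {A, ¬A} at x₀
2. Hence (∀r.C ⊓ D) ⊑ (C ⊔ A): entailed.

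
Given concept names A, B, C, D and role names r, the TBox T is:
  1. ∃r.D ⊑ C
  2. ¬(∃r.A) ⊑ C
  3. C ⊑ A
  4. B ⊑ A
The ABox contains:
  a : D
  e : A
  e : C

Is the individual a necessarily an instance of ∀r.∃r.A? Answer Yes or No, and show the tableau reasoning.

No

1. a : ∀r.∃r.A?  L(a) = {D} ∪ {∃r.∀r.¬A}
   open: L(a) ⊇ {D, ¬B, ¬C, ∀r.¬D, ∃r.A, …} (+ ∃-successors) — a ∉ ∀r.∃r.A possible
2. Hence a : ∀r.∃r.A: not entailed.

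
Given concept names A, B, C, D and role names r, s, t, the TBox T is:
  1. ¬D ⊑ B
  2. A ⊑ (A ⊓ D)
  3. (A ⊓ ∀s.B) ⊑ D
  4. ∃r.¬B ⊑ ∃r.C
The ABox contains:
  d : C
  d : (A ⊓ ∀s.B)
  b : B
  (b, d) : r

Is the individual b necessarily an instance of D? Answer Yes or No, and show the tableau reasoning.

No

1. b : D?  L(b) = {B} ∪ {¬D}
   open: L(b) ⊇ {B, ¬A, ¬D, ∀r.B} — b ∉ D possible
2. Hence b : D: not entailed.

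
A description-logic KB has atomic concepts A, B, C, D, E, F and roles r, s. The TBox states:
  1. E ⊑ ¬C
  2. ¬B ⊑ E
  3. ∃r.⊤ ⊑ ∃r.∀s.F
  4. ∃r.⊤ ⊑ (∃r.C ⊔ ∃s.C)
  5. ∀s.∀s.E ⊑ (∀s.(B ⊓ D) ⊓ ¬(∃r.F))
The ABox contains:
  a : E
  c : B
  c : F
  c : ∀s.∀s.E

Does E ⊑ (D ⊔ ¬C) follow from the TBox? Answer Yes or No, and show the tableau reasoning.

1. E ⊑ (D ⊔ ¬C)  ⇔  (E ⊓ (¬D ⊓ C)) unsat w.r.t. T
   all branches close; clash {C, ¬C} at x₀
2. Hence E ⊑ (D ⊔ ¬C): entailed.

Yes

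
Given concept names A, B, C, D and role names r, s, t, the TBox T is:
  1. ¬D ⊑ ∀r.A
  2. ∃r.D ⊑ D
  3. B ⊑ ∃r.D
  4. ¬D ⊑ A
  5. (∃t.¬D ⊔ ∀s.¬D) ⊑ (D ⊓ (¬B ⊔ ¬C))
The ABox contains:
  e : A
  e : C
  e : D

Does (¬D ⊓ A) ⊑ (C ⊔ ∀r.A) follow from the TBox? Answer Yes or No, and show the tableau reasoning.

1. (¬D ⊓ A) ⊑ (C ⊔ ∀r.A)  ⇔  ((¬D ⊓ A) ⊓ (¬C ⊓ ∃r.¬A)) unsat w.r.t. T
   all branches close; clash {D, ¬D} at x₀
2. Hence (¬D ⊓ A) ⊑ (C ⊔ ∀r.A): entailed.

Yes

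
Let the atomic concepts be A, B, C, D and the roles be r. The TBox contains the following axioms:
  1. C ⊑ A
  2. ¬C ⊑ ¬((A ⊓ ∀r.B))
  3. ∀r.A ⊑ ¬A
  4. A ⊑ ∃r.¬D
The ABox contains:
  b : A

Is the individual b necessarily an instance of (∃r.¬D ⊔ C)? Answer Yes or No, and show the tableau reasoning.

1. b : (∃r.¬D ⊔ C)?  L(b) = {A} ∪ {(∀r.D ⊓ ¬C)}
   clash {A, ¬A} at b — b ∈ (∃r.¬D ⊔ C)
2. Hence b : (∃r.¬D ⊔ C): entailed.

Yes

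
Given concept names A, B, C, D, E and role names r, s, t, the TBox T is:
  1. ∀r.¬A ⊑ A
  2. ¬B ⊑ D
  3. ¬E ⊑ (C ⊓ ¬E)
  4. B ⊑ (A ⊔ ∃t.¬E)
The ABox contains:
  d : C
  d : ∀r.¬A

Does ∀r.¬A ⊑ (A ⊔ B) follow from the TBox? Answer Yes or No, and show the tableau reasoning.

1. ∀r.¬A ⊑ (A ⊔ B)  ⇔  (∀r.¬A ⊓ (¬A ⊓ ¬B)) unsat w.r.t. T
   all branches close; clash {A, ¬A} at x₀
2. Hence ∀r.¬A ⊑ (A ⊔ B): entailed.

Yes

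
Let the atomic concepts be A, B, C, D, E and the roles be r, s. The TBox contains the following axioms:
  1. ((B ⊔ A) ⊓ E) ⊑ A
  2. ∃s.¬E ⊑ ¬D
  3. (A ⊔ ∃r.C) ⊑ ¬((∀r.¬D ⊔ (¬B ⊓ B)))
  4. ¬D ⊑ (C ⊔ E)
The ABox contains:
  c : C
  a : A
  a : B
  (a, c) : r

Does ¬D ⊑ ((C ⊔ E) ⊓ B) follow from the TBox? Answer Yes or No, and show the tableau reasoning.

No

1. ¬D ⊑ ((C ⊔ E) ⊓ B)  ⇔  (¬D ⊓ ((¬C ⊓ ¬E) ⊔ ¬B)) unsat w.r.t. T
   apply at x₀: ¬D⊑(C ⊔ E)
   open: L(x₀) ⊇ {C, ¬A, ¬B, ¬D, ∀r.¬C}
2. Hence ¬D ⊑ ((C ⊔ E) ⊓ B): not entailed.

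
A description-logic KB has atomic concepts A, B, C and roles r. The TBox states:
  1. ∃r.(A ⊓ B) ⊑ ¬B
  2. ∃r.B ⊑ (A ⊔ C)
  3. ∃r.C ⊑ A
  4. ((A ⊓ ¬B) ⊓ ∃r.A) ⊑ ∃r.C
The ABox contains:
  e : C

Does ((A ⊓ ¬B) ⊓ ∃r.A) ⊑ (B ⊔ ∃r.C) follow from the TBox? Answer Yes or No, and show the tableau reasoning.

Yes

1. ((A ⊓ ¬B) ⊓ ∃r.A) ⊑ (B ⊔ ∃r.C)  ⇔  (((A ⊓ ¬B) ⊓ ∃r.A) ⊓ (¬B ⊓ ∀r.¬C)) unsat w.r.t. T
   all branches close; clash {C, ¬C} at an ∃-successor
2. Hence ((A ⊓ ¬B) ⊓ ∃r.A) ⊑ (B ⊔ ∃r.C): entailed.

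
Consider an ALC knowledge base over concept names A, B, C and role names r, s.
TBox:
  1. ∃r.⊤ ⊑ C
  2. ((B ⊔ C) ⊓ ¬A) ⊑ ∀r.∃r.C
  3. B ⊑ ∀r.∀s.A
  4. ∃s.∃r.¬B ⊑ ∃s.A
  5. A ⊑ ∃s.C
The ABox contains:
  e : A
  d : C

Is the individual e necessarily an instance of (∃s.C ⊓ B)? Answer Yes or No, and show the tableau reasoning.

No

1. e : (∃s.C ⊓ B)?  L(e) = {A} ∪ {(∀s.¬C ⊔ ¬B)}
   apply at e: A⊑∃s.C
   open: L(e) ⊇ {A, ¬B, ∀r.⊥, ∀s.∀r.B, ∃s.C} (+ ∃-successors) — e ∉ (∃s.C ⊓ B) possible
2. Hence e : (∃s.C ⊓ B): not entailed.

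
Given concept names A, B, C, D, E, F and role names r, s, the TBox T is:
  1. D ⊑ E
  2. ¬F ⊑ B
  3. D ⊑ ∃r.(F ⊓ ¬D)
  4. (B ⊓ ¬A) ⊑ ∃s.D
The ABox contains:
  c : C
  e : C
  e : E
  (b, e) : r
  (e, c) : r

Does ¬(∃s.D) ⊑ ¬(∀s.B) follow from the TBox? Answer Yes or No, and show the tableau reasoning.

No

1. ¬(∃s.D) ⊑ ¬(∀s.B)  ⇔  (∀s.¬D ⊓ ∀s.B) unsat w.r.t. T
   open: L(x₀) ⊇ {F, ¬B, ¬D, ∀s.B, ∀s.¬D}
2. Hence ¬(∃s.D) ⊑ ¬(∀s.B): not entailed.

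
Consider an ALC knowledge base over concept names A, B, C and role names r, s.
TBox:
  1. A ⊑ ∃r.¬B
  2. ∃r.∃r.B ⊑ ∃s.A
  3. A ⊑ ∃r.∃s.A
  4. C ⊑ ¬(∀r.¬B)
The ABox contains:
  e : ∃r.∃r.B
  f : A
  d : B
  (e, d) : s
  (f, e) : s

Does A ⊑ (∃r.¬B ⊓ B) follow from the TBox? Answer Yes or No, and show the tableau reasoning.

1. A ⊑ (∃r.¬B ⊓ B)  ⇔  (A ⊓ (∀r.B ⊔ ¬B)) unsat w.r.t. T
   apply at x₀: A⊑∃r.¬B; A⊑∃r.∃s.A
   open: L(x₀) ⊇ {A, ¬B, ¬C, ∀r.∀r.¬B, ∃r.¬B, …} (+ ∃-successors)
2. Hence A ⊑ (∃r.¬B ⊓ B): not entailed.

No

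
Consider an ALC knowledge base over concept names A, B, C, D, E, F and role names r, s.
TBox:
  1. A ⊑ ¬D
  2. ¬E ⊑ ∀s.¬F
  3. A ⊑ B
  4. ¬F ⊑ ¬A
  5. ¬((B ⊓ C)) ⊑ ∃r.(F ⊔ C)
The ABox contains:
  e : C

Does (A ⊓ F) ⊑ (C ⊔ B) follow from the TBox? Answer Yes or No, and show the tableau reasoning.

1. (A ⊓ F) ⊑ (C ⊔ B)  ⇔  ((A ⊓ F) ⊓ (¬C ⊓ ¬B)) unsat w.r.t. T
   all branches close; clash {B, ¬B} at x₀
2. Hence (A ⊓ F) ⊑ (C ⊔ B): entailed.

Yes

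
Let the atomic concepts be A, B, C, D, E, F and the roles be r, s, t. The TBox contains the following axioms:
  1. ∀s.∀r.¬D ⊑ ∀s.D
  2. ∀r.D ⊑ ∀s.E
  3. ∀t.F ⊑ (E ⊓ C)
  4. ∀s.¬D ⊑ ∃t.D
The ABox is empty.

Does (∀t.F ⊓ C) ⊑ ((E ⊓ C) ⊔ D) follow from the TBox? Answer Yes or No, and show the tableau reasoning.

Yes

1. (∀t.F ⊓ C) ⊑ ((E ⊓ C) ⊔ D)  ⇔  ((∀t.F ⊓ C) ⊓ ((¬E ⊔ ¬C) ⊓ ¬D)) unsat w.r.t. T
   all branches close; clash {C, ¬C} at x₀
2. Hence (∀t.F ⊓ C) ⊑ ((E ⊓ C) ⊔ D): entailed.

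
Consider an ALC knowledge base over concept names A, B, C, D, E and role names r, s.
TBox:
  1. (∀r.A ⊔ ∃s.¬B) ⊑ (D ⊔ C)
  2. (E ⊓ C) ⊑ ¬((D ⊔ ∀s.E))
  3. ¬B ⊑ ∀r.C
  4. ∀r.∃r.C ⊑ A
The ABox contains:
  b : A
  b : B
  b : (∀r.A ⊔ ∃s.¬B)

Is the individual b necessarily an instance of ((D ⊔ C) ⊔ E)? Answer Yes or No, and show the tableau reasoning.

Yes

1. b : ((D ⊔ C) ⊔ E)?  L(b) = {A, B, (∀r.A ⊔ ∃s.¬B)} ∪ {((¬D ⊓ ¬C) ⊓ ¬E)}
   clash {C, ¬C} at b — b ∈ ((D ⊔ C) ⊔ E)
2. Hence b : ((D ⊔ C) ⊔ E): entailed.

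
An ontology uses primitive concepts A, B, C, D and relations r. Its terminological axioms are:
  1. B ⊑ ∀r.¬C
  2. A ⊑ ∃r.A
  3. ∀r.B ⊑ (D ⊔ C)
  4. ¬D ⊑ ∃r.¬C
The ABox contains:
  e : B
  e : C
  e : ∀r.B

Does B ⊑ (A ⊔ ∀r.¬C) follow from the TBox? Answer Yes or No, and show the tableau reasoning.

1. B ⊑ (A ⊔ ∀r.¬C)  ⇔  (B ⊓ (¬A ⊓ ∃r.C)) unsat w.r.t. T
   all branches close; clash {C, ¬C} at an ∃-successor
2. Hence B ⊑ (A ⊔ ∀r.¬C): entailed.

Yes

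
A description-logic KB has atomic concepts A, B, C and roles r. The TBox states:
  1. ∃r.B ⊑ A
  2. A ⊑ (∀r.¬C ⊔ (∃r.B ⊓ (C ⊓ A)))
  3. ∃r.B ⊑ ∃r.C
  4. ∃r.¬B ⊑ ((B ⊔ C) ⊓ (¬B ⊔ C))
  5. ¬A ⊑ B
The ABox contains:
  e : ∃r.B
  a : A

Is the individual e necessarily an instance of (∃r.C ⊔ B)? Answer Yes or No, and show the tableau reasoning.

Yes

1. e : (∃r.C ⊔ B)?  L(e) = {∃r.B} ∪ {(∀r.¬C ⊓ ¬B)}
   clash {B, ¬B} at e — e ∈ (∃r.C ⊔ B)
2. Hence e : (∃r.C ⊔ B): entailed.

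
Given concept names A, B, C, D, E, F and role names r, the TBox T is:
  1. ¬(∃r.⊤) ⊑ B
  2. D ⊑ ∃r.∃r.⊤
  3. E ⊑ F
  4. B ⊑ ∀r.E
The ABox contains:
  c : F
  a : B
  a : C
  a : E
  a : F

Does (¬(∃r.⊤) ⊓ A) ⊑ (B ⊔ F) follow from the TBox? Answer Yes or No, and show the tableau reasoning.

1. (¬(∃r.⊤) ⊓ A) ⊑ (B ⊔ F)  ⇔  ((∀r.⊥ ⊓ A) ⊓ (¬B ⊓ ¬F)) unsat w.r.t. T
   all branches close; clash {F, ¬F} at x₀
2. Hence (¬(∃r.⊤) ⊓ A) ⊑ (B ⊔ F): entailed.

Yes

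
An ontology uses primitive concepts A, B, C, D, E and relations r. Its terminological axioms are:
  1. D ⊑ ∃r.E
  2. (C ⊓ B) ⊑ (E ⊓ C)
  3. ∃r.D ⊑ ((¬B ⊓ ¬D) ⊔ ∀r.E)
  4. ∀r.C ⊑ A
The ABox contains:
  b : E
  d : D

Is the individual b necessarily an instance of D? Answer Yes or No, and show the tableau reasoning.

1. b : D?  L(b) = {E} ∪ {¬D}
   open: L(b) ⊇ {E, ¬C, ¬D, ∀r.¬D, ∃r.¬C} (+ ∃-successors) — b ∉ D possible
2. Hence b : D: not entailed.

No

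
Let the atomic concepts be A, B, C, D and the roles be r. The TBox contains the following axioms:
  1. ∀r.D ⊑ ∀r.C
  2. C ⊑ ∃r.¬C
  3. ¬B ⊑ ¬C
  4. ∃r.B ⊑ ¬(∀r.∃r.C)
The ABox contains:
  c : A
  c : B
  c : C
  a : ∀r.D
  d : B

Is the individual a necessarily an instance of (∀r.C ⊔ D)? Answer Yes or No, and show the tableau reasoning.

1. a : (∀r.C ⊔ D)?  L(a) = {∀r.D} ∪ {(∃r.¬C ⊓ ¬D)}
   clash {C, ¬C} at an ∃-successor — a ∈ (∀r.C ⊔ D)
2. Hence a : (∀r.C ⊔ D): entailed.

Yes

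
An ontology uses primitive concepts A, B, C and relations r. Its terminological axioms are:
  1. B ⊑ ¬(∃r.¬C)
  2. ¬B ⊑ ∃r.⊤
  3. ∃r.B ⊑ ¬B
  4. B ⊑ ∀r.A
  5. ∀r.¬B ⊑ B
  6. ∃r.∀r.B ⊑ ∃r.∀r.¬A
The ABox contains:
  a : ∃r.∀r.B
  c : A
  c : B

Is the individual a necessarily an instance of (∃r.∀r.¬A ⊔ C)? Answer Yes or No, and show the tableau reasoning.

1. a : (∃r.∀r.¬A ⊔ C)?  L(a) = {∃r.∀r.B} ∪ {(∀r.∃r.A ⊓ ¬C)}
   clash {B, ¬B} at a — a ∈ (∃r.∀r.¬A ⊔ C)
2. Hence a : (∃r.∀r.¬A ⊔ C): entailed.

Yes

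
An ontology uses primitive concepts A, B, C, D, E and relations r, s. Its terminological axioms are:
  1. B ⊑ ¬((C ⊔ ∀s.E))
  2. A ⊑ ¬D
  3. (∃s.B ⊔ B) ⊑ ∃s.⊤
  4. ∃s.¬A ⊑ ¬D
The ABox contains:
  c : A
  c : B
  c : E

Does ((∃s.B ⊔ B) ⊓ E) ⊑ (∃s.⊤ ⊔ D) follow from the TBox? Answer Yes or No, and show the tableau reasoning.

Yes

1. ((∃s.B ⊔ B) ⊓ E) ⊑ (∃s.⊤ ⊔ D)  ⇔  (((∃s.B ⊔ B) ⊓ E) ⊓ (∀s.⊥ ⊓ ¬D)) unsat w.r.t. T
   all branches close; clash ⊥ at an ∃-successor
2. Hence ((∃s.B ⊔ B) ⊓ E) ⊑ (∃s.⊤ ⊔ D): entailed.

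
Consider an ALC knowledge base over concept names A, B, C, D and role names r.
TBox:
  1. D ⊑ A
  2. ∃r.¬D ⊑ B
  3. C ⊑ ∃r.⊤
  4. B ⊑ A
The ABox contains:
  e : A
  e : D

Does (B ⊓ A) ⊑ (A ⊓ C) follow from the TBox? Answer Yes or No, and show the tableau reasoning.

1. (B ⊓ A) ⊑ (A ⊓ C)  ⇔  ((B ⊓ A) ⊓ (¬A ⊔ ¬C)) unsat w.r.t. T
   open: L(x₀) ⊇ {A, B, ¬C}
2. Hence (B ⊓ A) ⊑ (A ⊓ C): not entailed.

No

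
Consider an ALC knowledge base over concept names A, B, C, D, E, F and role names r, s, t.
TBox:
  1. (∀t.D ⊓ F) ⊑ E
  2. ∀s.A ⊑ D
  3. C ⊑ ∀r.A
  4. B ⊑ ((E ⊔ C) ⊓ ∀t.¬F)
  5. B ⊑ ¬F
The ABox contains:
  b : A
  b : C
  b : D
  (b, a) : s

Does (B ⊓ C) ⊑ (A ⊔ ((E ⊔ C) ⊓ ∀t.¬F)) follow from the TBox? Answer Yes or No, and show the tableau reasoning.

Yes

1. (B ⊓ C) ⊑ (A ⊔ ((E ⊔ C) ⊓ ∀t.¬F))  ⇔  ((B ⊓ C) ⊓ (¬A ⊓ ((¬E ⊓ ¬C) ⊔ ∃t.F))) unsat w.r.t. T
   all branches close; clash {F, ¬F} at an ∃-successor
2. Hence (B ⊓ C) ⊑ (A ⊔ ((E ⊔ C) ⊓ ∀t.¬F)): entailed.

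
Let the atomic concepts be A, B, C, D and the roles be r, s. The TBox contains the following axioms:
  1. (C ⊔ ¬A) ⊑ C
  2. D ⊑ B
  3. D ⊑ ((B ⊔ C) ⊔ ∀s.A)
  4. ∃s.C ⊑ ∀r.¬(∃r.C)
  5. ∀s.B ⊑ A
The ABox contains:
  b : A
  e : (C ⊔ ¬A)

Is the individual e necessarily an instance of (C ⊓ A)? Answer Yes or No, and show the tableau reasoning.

No

1. e : (C ⊓ A)?  L(e) = {(C ⊔ ¬A)} ∪ {(¬C ⊔ ¬A)}
   apply at e: (C ⊔ ¬A)⊑C
   open: L(e) ⊇ {C, ¬A, ¬D, ∀s.¬C, ∃s.¬B} (+ ∃-successors) — e ∉ (C ⊓ A) possible
2. Hence e : (C ⊓ A): not entailed.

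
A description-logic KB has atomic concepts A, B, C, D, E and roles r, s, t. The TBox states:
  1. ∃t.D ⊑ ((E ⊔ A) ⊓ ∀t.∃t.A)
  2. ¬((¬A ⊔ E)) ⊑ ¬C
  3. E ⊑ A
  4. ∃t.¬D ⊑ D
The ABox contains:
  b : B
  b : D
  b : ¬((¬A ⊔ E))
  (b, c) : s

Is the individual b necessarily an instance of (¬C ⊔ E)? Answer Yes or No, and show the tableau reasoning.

Yes

1. b : (¬C ⊔ E)?  L(b) = {B, D, ¬((¬A ⊔ E))} ∪ {(C ⊓ ¬E)}
   clash {C, ¬C} at b — b ∈ (¬C ⊔ E)
2. Hence b : (¬C ⊔ E): entailed.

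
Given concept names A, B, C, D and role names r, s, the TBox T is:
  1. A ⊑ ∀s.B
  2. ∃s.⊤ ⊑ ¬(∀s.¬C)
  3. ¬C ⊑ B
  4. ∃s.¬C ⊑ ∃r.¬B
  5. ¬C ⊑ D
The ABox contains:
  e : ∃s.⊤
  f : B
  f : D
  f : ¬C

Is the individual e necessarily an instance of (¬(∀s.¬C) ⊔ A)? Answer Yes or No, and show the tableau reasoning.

1. e : (¬(∀s.¬C) ⊔ A)?  L(e) = {∃s.⊤} ∪ {(∀s.¬C ⊓ ¬A)}
   clash {C, ¬C} at an ∃-successor — e ∈ (¬(∀s.¬C) ⊔ A)
2. Hence e : (¬(∀s.¬C) ⊔ A): entailed.

Yes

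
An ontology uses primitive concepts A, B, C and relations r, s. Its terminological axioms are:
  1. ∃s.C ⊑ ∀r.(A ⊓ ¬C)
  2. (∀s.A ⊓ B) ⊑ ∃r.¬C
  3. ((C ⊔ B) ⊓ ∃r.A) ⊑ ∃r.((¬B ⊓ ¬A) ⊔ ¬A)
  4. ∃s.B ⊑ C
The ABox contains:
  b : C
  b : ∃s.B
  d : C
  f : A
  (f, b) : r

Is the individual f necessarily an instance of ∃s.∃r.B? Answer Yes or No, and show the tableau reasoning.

1. f : ∃s.∃r.B?  L(f) = {A} ∪ {∀s.∀r.¬B}
   open: L(f) ⊇ {A, ¬B, ¬C, ∀s.¬B, ∀s.¬C, …} (+ ∃-successors) — f ∉ ∃s.∃r.B possible
2. Hence f : ∃s.∃r.B: not entailed.

No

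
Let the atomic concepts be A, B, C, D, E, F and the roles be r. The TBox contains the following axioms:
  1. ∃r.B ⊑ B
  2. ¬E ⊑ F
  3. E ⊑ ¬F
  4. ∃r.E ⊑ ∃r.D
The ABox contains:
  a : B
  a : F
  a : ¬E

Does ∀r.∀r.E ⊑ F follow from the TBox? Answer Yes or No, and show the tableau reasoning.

1. ∀r.∀r.E ⊑ F  ⇔  (∀r.∀r.E ⊓ ¬F) unsat w.r.t. T
   open: L(x₀) ⊇ {E, ¬F, ∀r.¬B, ∀r.¬E, ∀r.∀r.E}
2. Hence ∀r.∀r.E ⊑ F: not entailed.

No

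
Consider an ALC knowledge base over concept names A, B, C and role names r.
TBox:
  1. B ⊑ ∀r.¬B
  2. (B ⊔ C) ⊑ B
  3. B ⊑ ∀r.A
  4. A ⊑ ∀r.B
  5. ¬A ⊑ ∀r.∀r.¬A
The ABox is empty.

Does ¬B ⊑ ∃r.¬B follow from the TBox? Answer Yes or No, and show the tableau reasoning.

No

1. ¬B ⊑ ∃r.¬B  ⇔  (¬B ⊓ ∀r.B) unsat w.r.t. T
   open: L(x₀) ⊇ {A, ¬B, ¬C, ∀r.B}
2. Hence ¬B ⊑ ∃r.¬B: not entailed.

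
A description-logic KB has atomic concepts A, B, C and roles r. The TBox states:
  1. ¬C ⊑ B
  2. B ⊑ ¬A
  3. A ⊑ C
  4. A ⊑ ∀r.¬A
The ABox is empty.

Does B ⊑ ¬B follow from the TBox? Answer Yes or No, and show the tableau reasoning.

No

1. B ⊑ ¬B  ⇔  (B ⊓ B) unsat w.r.t. T
   apply at x₀: B⊑¬A
   open: L(x₀) ⊇ {B, ¬A}
2. Hence B ⊑ ¬B: not entailed.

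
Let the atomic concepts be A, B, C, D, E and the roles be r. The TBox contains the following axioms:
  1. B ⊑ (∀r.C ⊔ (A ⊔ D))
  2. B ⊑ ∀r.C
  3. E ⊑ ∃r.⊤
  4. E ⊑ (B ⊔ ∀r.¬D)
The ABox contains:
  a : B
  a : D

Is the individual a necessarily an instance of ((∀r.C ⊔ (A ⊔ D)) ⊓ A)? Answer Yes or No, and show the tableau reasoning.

1. a : ((∀r.C ⊔ (A ⊔ D)) ⊓ A)?  L(a) = {B, D} ∪ {((∃r.¬C ⊓ (¬A ⊓ ¬D)) ⊔ ¬A)}
   apply at a: B⊑(∀r.C ⊔ (A ⊔ D)); B⊑∀r.C
   open: L(a) ⊇ {B, D, ¬A, ¬E, ∀r.C} — a ∉ ((∀r.C ⊔ (A ⊔ D)) ⊓ A) possible
2. Hence a : ((∀r.C ⊔ (A ⊔ D)) ⊓ A): not entailed.

No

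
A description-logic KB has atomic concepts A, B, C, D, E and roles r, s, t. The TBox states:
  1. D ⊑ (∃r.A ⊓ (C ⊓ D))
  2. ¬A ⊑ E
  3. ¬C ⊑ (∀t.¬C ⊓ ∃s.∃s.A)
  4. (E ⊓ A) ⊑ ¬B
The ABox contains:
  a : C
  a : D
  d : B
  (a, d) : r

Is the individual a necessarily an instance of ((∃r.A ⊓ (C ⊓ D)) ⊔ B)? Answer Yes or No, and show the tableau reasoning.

Yes

1. a : ((∃r.A ⊓ (C ⊓ D)) ⊔ B)?  L(a) = {C, D} ∪ {((∀r.¬A ⊔ (¬C ⊔ ¬D)) ⊓ ¬B)}
   clash {D, ¬D} at a — a ∈ ((∃r.A ⊓ (C ⊓ D)) ⊔ B)
2. Hence a : ((∃r.A ⊓ (C ⊓ D)) ⊔ B): entailed.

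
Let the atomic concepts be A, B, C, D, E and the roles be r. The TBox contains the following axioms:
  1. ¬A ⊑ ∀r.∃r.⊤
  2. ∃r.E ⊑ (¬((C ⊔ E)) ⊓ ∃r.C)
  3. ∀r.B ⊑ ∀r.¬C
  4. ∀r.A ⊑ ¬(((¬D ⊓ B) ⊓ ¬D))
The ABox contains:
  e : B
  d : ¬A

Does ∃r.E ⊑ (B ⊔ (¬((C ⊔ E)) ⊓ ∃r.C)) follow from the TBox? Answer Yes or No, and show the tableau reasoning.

1. ∃r.E ⊑ (B ⊔ (¬((C ⊔ E)) ⊓ ∃r.C))  ⇔  (∃r.E ⊓ (¬B ⊓ ((C ⊔ E) ⊔ ∀r.¬C))) unsat w.r.t. T
   all branches close; clash {C, ¬C} at an ∃-successor
2. Hence ∃r.E ⊑ (B ⊔ (¬((C ⊔ E)) ⊓ ∃r.C)): entailed.

Yes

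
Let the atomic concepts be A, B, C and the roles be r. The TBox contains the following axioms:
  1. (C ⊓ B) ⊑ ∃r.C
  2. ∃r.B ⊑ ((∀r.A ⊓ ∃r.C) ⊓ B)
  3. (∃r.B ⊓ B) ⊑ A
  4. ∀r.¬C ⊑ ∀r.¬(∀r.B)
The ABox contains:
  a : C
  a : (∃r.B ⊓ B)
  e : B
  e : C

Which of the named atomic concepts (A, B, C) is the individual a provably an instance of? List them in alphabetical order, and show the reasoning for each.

1. a : A?  L(a) = {C, (∃r.B ⊓ B)} ∪ {¬A}
   clash {A, ¬A} at a — a ∈ A
2. a : B?  L(a) = {C, (∃r.B ⊓ B)} ∪ {¬B}
   clash {B, ¬B} at a — a ∈ B
3. a : C?  L(a) = {C, (∃r.B ⊓ B)} ∪ {¬C}
   clash {C, ¬C} at a — a ∈ C
4. Entailed for a: {A, B, C}

{A, B, C}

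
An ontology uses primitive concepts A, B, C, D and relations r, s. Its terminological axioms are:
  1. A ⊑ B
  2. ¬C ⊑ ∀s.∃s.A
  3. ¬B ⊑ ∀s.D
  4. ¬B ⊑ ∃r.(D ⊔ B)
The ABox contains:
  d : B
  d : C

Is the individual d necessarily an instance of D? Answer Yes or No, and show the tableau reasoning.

No

1. d : D?  L(d) = {B, C} ∪ {¬D}
   open: L(d) ⊇ {B, C, ¬D} — d ∉ D possible
2. Hence d : D: not entailed.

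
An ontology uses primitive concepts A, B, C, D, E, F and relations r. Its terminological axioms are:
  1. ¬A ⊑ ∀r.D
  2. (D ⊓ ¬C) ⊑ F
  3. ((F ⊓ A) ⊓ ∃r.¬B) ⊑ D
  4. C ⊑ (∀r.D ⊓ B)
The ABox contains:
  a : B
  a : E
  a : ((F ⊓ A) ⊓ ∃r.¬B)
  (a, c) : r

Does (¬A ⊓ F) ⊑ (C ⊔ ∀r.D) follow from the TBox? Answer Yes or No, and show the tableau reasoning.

Yes

1. (¬A ⊓ F) ⊑ (C ⊔ ∀r.D)  ⇔  ((¬A ⊓ F) ⊓ (¬C ⊓ ∃r.¬D)) unsat w.r.t. T
   all branches close; clash {D, ¬D} at an ∃-successor
2. Hence (¬A ⊓ F) ⊑ (C ⊔ ∀r.D): entailed.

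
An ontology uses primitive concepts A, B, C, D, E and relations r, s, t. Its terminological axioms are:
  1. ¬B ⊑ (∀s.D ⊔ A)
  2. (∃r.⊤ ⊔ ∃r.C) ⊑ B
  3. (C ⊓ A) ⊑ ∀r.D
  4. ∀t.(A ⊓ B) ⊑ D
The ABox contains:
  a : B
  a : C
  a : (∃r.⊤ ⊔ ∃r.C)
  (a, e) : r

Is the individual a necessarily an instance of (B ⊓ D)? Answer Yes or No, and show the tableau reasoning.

1. a : (B ⊓ D)?  L(a) = {B, C, (∃r.⊤ ⊔ ∃r.C)} ∪ {(¬B ⊔ ¬D)}
   open: L(a) ⊇ {B, C, ¬A, ¬D, ∃r.⊤, …} (+ ∃-successors) — a ∉ (B ⊓ D) possible
2. Hence a : (B ⊓ D): not entailed.

No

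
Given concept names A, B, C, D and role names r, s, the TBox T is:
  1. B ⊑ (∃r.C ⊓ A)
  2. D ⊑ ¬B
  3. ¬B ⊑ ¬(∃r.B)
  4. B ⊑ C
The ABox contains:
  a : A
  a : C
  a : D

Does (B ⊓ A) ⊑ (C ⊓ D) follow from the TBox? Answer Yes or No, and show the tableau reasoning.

No

1. (B ⊓ A) ⊑ (C ⊓ D)  ⇔  ((B ⊓ A) ⊓ (¬C ⊔ ¬D)) unsat w.r.t. T
   apply at x₀: B⊑(∃r.C ⊓ A); B⊑C
   open: L(x₀) ⊇ {A, B, C, ¬D, ∃r.C} (+ ∃-successors)
2. Hence (B ⊓ A) ⊑ (C ⊓ D): not entailed.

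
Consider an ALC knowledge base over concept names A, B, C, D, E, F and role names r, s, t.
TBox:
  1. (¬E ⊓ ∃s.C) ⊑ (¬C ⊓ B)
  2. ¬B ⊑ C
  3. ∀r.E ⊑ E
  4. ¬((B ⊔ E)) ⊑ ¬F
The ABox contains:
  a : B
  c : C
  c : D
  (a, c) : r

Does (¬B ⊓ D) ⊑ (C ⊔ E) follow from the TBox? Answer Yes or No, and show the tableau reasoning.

1. (¬B ⊓ D) ⊑ (C ⊔ E)  ⇔  ((¬B ⊓ D) ⊓ (¬C ⊓ ¬E)) unsat w.r.t. T
   all branches close; clash {C, ¬C} at x₀
2. Hence (¬B ⊓ D) ⊑ (C ⊔ E): entailed.

Yes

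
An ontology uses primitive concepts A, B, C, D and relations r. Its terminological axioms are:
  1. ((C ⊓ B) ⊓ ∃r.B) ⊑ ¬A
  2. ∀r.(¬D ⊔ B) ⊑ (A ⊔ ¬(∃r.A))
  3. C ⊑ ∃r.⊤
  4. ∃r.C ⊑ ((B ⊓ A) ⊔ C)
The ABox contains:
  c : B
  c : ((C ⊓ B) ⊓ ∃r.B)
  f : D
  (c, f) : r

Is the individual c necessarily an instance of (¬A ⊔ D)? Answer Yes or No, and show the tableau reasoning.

Yes

1. c : (¬A ⊔ D)?  L(c) = {B, ((C ⊓ B) ⊓ ∃r.B)} ∪ {(A ⊓ ¬D)}
   clash {A, ¬A} at c — c ∈ (¬A ⊔ D)
2. Hence c : (¬A ⊔ D): entailed.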